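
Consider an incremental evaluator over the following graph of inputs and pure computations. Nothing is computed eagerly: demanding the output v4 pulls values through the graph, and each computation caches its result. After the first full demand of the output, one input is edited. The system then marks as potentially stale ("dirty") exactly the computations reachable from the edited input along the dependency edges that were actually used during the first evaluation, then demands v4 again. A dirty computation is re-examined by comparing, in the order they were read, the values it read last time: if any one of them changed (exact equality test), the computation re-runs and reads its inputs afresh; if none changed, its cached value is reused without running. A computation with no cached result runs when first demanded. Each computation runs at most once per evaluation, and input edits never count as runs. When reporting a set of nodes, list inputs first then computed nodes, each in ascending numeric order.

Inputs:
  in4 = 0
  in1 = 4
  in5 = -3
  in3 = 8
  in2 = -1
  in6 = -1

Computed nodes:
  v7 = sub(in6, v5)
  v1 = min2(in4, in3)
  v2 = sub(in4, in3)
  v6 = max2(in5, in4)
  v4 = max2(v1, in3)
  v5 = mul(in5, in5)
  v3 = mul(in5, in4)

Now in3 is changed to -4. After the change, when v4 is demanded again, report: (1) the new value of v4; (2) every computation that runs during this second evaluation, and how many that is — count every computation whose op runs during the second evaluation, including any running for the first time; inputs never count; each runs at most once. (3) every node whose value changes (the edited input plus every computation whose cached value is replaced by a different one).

v4 now evaluates to -4.
Run set: v1, v4 (2 run).
Changed values: in3, v1, v4.

Initial pass — values computed on the first demand:
  v1 = min2(0, 8) = 0
  v4 = max2(0, 8) = 8

Second demand — change propagation:
  v1: re-runs because in3 8->-4; new result -4.
  v4: re-runs because v1 0->-4; in3 8->-4; new result -4.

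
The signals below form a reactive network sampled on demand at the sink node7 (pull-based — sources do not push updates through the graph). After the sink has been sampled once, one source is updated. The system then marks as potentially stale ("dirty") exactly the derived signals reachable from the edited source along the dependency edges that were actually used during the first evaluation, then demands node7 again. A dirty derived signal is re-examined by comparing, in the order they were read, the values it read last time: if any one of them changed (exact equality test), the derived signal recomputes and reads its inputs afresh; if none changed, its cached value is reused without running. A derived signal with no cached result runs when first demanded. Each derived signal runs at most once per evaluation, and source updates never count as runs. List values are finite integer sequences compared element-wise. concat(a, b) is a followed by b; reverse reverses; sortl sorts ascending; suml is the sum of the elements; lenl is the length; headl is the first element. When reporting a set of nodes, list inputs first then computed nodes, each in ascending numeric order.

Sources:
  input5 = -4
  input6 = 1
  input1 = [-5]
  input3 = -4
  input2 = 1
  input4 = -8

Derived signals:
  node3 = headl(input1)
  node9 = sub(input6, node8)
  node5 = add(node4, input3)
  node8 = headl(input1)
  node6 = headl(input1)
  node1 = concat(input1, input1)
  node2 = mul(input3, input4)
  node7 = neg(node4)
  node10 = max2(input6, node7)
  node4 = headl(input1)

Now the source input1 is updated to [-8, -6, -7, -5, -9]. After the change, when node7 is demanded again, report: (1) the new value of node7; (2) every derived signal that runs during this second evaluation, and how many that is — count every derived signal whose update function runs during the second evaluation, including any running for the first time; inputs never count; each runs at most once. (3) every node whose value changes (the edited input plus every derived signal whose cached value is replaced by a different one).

Initial pass — values computed on the first demand:
  node4 = headl([-5]) = -5
  node7 = neg(-5) = 5

Second demand — change propagation:
  node4: re-runs because input1 [-5]->[-8, -6, -7, -5, -9]; new result -8.
  node7: re-runs because node4 -5->-8; new result 8.

node7 now evaluates to 8.
Run set: node4, node7 (2 run).
Changed values: input1, node4, node7.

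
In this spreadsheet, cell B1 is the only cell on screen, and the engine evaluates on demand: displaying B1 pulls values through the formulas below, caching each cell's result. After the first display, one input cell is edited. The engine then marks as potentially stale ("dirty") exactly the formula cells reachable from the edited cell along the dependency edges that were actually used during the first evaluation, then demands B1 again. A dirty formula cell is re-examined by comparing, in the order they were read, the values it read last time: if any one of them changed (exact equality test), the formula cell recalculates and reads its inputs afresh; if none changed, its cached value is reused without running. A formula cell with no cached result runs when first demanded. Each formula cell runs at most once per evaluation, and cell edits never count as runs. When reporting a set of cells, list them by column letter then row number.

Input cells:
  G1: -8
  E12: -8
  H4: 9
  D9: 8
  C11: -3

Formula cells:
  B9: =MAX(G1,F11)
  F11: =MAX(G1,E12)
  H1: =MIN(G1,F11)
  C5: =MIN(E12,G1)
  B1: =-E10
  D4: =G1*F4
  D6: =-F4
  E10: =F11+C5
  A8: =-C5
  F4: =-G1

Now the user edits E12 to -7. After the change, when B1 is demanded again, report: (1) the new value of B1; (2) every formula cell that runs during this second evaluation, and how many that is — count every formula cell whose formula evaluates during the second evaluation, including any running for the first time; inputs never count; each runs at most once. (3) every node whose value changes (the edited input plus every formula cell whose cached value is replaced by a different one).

B1 now evaluates to 15.
Run set: B1, C5, E10, F11 (4 run).
Changed values: B1, E10, E12, F11.

Initial pass — values computed on the first demand:
  C5 = MIN(-8, -8) = -8
  F11 = MAX(-8, -8) = -8
  E10 = -8 + -8 = -16
  B1 = -(-16) = 16

Second demand — change propagation:
  C5: re-runs because E12 -8->-7; new result -8 (unchanged).
  F11: re-runs because E12 -8->-7; new result -7.
  E10: re-runs because F11 -8->-7; new result -15.
  B1: re-runs because E10 -16->-15; new result 15.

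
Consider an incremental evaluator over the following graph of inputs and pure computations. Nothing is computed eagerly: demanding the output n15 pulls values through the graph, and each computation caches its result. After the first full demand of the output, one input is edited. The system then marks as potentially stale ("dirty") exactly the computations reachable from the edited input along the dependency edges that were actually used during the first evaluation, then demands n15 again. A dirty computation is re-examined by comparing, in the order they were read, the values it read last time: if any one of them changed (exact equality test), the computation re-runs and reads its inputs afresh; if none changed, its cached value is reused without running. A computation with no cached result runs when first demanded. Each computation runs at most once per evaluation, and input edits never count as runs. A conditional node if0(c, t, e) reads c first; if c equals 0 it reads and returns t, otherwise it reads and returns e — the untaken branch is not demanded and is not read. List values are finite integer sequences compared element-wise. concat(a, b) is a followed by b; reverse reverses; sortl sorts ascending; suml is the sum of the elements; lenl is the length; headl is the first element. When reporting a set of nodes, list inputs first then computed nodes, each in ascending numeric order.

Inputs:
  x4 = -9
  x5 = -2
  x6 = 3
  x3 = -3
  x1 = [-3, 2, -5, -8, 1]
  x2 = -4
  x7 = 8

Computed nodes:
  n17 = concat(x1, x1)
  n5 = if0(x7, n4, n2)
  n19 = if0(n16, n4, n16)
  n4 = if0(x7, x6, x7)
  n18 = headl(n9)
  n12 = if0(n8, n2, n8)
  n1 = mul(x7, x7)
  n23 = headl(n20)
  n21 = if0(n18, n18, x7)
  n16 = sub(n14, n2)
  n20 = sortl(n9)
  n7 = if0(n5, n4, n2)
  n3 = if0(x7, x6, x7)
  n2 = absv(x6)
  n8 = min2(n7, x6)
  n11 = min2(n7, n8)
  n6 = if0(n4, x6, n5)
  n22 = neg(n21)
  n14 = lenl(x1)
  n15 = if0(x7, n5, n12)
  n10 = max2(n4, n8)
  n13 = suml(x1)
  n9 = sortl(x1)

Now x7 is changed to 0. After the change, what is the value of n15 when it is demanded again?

n15 now evaluates to 3.
The important point: the flipped condition redirects demand; n7, n8, n12 are left stale, never re-checked.

Initial pass — values computed on the first demand:
  n2 = absv(3) = 3
  n5 = if0(x7=8 -> else branch n2) = 3
  n7 = if0(n5=3 -> else branch n2) = 3
  n8 = min2(3, 3) = 3
  n12 = if0(n8=3 -> else branch n8) = 3
  n15 = if0(x7=8 -> else branch n12) = 3

Second demand — change propagation:
  n4: newly demanded (no cache) — executes and yields 3.
  n5: re-runs because x7 8->0; new result 3 (unchanged).
  n7: dirty yet unreached — the second evaluation never asks for it.
  n8: dirty yet unreached — the second evaluation never asks for it.
  n12: dirty yet unreached — the second evaluation never asks for it.
  n15: re-runs because x7 8->0; new result 3 (unchanged).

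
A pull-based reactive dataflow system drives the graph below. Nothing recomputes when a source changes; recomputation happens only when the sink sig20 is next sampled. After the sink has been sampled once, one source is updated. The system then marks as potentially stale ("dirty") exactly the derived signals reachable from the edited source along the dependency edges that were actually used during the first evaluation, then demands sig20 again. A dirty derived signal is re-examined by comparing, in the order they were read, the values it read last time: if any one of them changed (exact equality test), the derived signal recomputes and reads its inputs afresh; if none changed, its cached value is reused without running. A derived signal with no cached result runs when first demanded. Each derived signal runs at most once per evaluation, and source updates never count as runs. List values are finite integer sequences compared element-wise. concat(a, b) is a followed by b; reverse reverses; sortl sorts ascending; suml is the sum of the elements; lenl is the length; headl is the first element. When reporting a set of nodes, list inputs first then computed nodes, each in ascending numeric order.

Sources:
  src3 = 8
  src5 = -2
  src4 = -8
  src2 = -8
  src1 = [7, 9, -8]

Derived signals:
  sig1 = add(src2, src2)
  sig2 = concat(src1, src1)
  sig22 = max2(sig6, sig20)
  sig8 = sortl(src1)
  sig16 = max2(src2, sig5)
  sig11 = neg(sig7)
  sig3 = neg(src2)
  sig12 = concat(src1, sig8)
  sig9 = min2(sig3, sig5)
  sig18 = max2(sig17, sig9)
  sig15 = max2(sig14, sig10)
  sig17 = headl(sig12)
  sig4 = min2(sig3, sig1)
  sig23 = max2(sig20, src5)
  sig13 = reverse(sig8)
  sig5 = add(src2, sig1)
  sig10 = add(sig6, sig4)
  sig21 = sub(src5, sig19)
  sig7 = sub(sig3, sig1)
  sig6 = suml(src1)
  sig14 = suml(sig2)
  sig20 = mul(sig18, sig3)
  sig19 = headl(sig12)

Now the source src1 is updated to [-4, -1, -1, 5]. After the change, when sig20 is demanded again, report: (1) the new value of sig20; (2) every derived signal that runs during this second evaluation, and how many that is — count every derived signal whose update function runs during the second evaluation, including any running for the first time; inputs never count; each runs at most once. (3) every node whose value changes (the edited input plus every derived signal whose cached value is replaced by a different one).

First evaluation (everything demanded from the output):
  sig1 = add(-8, -8) = -16
  sig3 = neg(-8) = 8
  sig5 = add(-8, -16) = -24
  sig8 = sortl([7, 9, -8]) = [-8, 7, 9]
  sig9 = min2(8, -24) = -24
  sig12 = concat([7, 9, -8], [-8, 7, 9]) = [7, 9, -8, -8, 7, 9]
  sig17 = headl([7, 9, -8, -8, 7, 9]) = 7
  sig18 = max2(7, -24) = 7
  sig20 = mul(7, 8) = 56

Propagation after the edit:
  sig8: runs — src1 [7, 9, -8]->[-4, -1, -1, 5]; result [-4, -1, -1, 5].
  sig12: runs — src1 [7, 9, -8]->[-4, -1, -1, 5]; sig8 [-8, 7, 9]->[-4, -1, -1, 5]; result [-4, -1, -1, 5, -4, -1, -1, 5].
  sig17: runs — sig12 [7, 9, -8, -8, 7, 9]->[-4, -1, -1, 5, -4, -1, -1, 5]; result -4.
  sig18: runs — sig17 7->-4; result -4.
  sig20: runs — sig18 7->-4; result -32.

New value of sig20: -32.
Derived signals that run: sig8, sig12, sig17, sig18, sig20 — 5 in total.
Values that change: src1, sig8, sig12, sig17, sig18, sig20.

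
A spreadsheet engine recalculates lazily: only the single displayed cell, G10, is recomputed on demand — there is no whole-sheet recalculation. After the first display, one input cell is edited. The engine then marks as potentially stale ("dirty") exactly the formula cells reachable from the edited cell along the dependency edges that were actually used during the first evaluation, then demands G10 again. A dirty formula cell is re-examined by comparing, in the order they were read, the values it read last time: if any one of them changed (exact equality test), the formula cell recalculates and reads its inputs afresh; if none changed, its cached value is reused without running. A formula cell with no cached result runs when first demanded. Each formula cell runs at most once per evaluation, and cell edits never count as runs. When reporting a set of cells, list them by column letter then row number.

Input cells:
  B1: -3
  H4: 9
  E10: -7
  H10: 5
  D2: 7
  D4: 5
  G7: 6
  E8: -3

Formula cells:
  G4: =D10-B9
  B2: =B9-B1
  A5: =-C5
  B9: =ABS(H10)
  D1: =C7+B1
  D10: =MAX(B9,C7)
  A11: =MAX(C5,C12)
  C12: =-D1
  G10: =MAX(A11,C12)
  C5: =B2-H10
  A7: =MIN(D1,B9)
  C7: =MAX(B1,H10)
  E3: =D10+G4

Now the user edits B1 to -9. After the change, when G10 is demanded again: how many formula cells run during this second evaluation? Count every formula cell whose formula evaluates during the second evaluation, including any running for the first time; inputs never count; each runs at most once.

First evaluation (everything demanded from the output):
  B9 = ABS(5) = 5
  B2 = 5 - -3 = 8
  C5 = 8 - 5 = 3
  C7 = MAX(-3, 5) = 5
  D1 = 5 + -3 = 2
  C12 = -(2) = -2
  A11 = MAX(3, -2) = 3
  G10 = MAX(3, -2) = 3

Propagation after the edit:
  B2: runs — B1 -3->-9; result 14.
  C5: runs — B2 8->14; result 9.
  C7: runs — B1 -3->-9; result 5 (same value as before).
  D1: runs — B1 -3->-9; result -4.
  C12: runs — D1 2->-4; result 4.
  A11: runs — C5 3->9; C12 -2->4; result 9.
  G10: runs — A11 3->9; C12 -2->4; result 9.

Formula cells that run: A11, B2, C5, C7, C12, D1, G10 — 7 in total.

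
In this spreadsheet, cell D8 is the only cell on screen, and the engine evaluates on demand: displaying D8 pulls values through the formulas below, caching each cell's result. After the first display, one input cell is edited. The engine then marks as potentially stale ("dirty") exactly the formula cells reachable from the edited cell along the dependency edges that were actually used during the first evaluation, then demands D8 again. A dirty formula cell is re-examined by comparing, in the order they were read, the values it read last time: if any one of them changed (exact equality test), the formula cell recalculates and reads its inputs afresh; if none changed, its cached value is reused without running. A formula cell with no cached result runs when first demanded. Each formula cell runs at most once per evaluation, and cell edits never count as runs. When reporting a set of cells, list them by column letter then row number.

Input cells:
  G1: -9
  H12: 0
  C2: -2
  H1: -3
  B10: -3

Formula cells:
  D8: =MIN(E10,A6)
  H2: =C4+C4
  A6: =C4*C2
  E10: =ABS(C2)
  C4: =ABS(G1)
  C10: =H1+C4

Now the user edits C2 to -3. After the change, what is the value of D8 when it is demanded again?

D8 now evaluates to -27.

Initial pass — values computed on the first demand:
  C4 = ABS(-9) = 9
  A6 = 9 * -2 = -18
  E10 = ABS(-2) = 2
  D8 = MIN(2, -18) = -18

Second demand — change propagation:
  A6: re-runs because C2 -2->-3; new result -27.
  E10: re-runs because C2 -2->-3; new result 3.
  D8: re-runs because E10 2->3; A6 -18->-27; new result -27.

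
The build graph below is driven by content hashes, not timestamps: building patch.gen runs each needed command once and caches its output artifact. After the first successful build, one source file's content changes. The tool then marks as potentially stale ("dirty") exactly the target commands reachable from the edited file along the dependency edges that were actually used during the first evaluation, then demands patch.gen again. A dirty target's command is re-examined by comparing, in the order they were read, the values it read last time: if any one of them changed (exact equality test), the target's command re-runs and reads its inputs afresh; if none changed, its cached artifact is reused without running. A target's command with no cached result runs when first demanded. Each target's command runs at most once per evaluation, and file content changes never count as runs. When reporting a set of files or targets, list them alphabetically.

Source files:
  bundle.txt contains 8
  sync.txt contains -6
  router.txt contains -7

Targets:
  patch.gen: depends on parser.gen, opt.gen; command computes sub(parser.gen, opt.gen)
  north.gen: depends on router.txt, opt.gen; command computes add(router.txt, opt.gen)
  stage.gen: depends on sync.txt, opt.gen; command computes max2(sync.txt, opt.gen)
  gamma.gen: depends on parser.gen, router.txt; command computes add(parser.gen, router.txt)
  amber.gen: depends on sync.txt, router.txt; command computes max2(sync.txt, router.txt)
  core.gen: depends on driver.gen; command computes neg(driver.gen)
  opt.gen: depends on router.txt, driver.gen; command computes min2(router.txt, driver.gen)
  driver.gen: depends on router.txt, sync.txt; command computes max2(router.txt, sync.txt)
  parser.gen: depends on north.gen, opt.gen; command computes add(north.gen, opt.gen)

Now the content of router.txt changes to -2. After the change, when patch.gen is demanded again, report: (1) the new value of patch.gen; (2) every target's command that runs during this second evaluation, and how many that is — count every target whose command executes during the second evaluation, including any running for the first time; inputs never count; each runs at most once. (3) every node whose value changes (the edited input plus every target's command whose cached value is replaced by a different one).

Initial pass — values computed on the first demand:
  driver.gen = max2(-7, -6) = -6
  opt.gen = min2(-7, -6) = -7
  north.gen = add(-7, -7) = -14
  parser.gen = add(-14, -7) = -21
  patch.gen = sub(-21, -7) = -14

Second demand — change propagation:
  driver.gen: re-runs because router.txt -7->-2; new result -2.
  opt.gen: re-runs because router.txt -7->-2; driver.gen -6->-2; new result -2.
  north.gen: re-runs because router.txt -7->-2; opt.gen -7->-2; new result -4.
  parser.gen: re-runs because north.gen -14->-4; opt.gen -7->-2; new result -6.
  patch.gen: re-runs because parser.gen -21->-6; opt.gen -7->-2; new result -4.

patch.gen now evaluates to -4.
Run set: driver.gen, north.gen, opt.gen, parser.gen, patch.gen (5 run).
Changed values: driver.gen, north.gen, opt.gen, parser.gen, patch.gen, router.txt.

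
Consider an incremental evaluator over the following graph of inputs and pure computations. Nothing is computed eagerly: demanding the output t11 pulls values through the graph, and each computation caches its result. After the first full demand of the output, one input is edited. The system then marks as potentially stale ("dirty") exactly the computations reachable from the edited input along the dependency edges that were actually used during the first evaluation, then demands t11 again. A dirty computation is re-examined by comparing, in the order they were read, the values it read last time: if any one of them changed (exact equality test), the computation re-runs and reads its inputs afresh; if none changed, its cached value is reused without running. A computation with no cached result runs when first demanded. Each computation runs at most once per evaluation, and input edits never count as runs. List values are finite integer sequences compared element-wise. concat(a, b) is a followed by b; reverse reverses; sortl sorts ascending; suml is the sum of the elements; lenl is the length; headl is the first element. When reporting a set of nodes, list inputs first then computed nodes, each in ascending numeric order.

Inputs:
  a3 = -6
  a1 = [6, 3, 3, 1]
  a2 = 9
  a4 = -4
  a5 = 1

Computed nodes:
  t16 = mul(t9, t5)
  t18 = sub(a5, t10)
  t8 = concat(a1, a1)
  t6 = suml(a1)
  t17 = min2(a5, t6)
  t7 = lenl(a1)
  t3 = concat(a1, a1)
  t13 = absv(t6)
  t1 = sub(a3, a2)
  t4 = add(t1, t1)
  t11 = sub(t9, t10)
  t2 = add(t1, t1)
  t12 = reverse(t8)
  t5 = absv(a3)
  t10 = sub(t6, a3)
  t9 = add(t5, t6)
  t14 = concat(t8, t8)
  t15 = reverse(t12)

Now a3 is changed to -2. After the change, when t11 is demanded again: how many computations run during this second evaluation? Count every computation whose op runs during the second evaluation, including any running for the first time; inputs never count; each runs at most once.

Initial pass — values computed on the first demand:
  t5 = absv(-6) = 6
  t6 = suml([6, 3, 3, 1]) = 13
  t9 = add(6, 13) = 19
  t10 = sub(13, -6) = 19
  t11 = sub(19, 19) = 0

Second demand — change propagation:
  t5: re-runs because a3 -6->-2; new result 2.
  t9: re-runs because t5 6->2; new result 15.
  t10: re-runs because a3 -6->-2; new result 15.
  t11: re-runs because t9 19->15; t10 19->15; new result 0 (unchanged).

Run set: t5, t9, t10, t11 (4 run).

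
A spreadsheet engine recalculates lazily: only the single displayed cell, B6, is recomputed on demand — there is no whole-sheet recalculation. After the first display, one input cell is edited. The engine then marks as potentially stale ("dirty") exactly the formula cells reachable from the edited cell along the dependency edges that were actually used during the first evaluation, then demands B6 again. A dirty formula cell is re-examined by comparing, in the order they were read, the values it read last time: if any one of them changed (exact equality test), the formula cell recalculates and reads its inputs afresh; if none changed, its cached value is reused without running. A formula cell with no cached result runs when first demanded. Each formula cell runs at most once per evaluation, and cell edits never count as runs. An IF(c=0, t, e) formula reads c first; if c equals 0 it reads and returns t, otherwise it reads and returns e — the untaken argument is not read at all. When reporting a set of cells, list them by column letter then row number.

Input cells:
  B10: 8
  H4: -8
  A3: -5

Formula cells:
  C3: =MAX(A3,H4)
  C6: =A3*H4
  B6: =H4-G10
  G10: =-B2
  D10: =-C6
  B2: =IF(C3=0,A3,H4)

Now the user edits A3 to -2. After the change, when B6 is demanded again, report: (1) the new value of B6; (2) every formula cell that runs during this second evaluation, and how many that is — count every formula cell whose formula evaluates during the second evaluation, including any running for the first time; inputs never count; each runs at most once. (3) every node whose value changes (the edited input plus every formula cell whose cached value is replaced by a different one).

New value of B6: -16.
Formula cells that run: B2, C3 — 2 in total.
Values that change: A3, C3.
Key observation: the change is absorbed at B2 — it re-runs but produces the same value, and the output's value is unchanged.

First evaluation (everything demanded from the output):
  C3 = MAX(-5, -8) = -5
  B2 = IF(C3=0: C3=-5 -> else branch H4) = -8
  G10 = -(-8) = 8
  B6 = -8 - 8 = -16

Propagation after the edit:
  C3: runs — A3 -5->-2; result -2.
  B2: runs — C3 -5->-2; result -8 (same value as before).
  G10: checked — values it read are unchanged (B2 unchanged); reused cached 8 without running.
  B6: checked — values it read are unchanged (H4 unchanged, G10 unchanged); reused cached -16 without running.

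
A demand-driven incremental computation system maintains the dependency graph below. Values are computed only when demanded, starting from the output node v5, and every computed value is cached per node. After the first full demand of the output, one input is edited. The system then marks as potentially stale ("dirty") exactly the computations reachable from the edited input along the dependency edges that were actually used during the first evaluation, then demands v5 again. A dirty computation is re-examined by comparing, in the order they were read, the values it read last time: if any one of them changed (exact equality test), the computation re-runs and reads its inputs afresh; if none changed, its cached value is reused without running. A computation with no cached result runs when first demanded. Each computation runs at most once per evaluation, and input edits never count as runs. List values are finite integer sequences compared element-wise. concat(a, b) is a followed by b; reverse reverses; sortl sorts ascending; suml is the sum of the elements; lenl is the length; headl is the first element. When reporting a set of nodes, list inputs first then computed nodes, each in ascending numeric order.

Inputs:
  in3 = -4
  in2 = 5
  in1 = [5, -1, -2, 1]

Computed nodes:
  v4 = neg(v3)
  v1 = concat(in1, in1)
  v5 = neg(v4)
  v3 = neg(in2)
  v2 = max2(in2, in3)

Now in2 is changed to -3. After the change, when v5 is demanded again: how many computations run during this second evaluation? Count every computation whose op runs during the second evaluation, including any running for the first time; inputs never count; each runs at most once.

Computations that run: v3, v4, v5 — 3 in total.

First evaluation (everything demanded from the output):
  v3 = neg(5) = -5
  v4 = neg(-5) = 5
  v5 = neg(5) = -5

Propagation after the edit:
  v3: runs — in2 5->-3; result 3.
  v4: runs — v3 -5->3; result -3.
  v5: runs — v4 5->-3; result 3.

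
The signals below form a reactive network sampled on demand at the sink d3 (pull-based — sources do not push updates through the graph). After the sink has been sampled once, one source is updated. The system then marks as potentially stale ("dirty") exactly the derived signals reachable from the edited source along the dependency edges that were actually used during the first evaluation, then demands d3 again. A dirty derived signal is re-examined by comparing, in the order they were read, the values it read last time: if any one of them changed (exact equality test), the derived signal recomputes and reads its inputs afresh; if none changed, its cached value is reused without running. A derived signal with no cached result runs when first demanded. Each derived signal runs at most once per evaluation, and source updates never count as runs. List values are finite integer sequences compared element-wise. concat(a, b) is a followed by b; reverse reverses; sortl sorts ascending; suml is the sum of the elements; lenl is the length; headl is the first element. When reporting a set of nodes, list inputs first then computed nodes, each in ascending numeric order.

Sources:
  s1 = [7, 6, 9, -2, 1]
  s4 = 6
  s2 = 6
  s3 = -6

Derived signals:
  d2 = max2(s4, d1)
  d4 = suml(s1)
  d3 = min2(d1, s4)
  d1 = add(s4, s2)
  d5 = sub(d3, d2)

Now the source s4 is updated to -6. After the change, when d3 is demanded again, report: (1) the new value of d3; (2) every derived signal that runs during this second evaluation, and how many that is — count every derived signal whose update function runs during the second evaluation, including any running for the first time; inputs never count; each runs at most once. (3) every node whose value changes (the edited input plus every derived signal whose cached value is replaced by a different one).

Initial pass — values computed on the first demand:
  d1 = add(6, 6) = 12
  d3 = min2(12, 6) = 6

Second demand — change propagation:
  d1: re-runs because s4 6->-6; new result 0.
  d3: re-runs because d1 12->0; s4 6->-6; new result -6.

d3 now evaluates to -6.
Run set: d1, d3 (2 run).
Changed values: s4, d1, d3.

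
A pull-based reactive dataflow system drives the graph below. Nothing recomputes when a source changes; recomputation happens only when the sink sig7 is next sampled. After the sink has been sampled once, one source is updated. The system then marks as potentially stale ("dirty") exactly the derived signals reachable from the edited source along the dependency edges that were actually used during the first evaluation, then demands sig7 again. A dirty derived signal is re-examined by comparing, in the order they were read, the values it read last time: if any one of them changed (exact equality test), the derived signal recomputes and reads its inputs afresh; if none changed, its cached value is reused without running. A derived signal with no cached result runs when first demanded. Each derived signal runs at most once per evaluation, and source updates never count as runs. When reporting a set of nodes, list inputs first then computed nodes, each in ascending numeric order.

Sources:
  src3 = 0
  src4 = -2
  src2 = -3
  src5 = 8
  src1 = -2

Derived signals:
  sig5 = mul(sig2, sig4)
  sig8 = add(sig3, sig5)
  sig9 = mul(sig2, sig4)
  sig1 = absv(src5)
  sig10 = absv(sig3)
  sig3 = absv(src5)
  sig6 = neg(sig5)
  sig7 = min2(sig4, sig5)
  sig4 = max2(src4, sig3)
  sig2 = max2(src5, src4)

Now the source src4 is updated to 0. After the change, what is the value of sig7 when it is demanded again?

New value of sig7: 8.
Key observation: the cutoff stops propagation at sig5 — its inputs' values are unchanged, so it reuses its cache.

First evaluation (everything demanded from the output):
  sig2 = max2(8, -2) = 8
  sig3 = absv(8) = 8
  sig4 = max2(-2, 8) = 8
  sig5 = mul(8, 8) = 64
  sig7 = min2(8, 64) = 8

Propagation after the edit:
  sig2: runs — src4 -2->0; result 8 (same value as before).
  sig4: runs — src4 -2->0; result 8 (same value as before).
  sig5: checked — values it read are unchanged (sig2 unchanged, sig4 unchanged); reused cached 64 without running.
  sig7: checked — values it read are unchanged (sig4 unchanged, sig5 unchanged); reused cached 8 without running.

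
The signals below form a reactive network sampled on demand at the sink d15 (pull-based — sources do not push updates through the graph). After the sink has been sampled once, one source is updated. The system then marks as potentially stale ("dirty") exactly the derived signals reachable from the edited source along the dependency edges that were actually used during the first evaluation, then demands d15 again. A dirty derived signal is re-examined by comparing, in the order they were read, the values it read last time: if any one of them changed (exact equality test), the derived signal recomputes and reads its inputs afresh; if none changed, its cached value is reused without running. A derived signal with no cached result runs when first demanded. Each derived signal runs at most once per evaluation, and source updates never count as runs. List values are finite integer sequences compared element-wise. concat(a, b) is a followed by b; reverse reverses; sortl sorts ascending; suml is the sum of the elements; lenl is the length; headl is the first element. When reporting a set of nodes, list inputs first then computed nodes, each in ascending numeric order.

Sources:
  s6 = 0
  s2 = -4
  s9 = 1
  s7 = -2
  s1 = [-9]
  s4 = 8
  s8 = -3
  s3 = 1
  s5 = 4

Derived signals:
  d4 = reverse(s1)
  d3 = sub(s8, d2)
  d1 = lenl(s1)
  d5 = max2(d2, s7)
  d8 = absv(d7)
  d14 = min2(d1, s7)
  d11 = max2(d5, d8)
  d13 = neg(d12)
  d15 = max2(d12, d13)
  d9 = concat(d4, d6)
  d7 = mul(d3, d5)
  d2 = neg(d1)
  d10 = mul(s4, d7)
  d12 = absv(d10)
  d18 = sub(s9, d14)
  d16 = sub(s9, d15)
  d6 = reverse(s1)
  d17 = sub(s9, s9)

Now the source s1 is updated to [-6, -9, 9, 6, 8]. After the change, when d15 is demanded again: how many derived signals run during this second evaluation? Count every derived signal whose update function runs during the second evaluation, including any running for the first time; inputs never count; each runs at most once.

Initial pass — values computed on the first demand:
  d1 = lenl([-9]) = 1
  d2 = neg(1) = -1
  d3 = sub(-3, -1) = -2
  d5 = max2(-1, -2) = -1
  d7 = mul(-2, -1) = 2
  d10 = mul(8, 2) = 16
  d12 = absv(16) = 16
  d13 = neg(16) = -16
  d15 = max2(16, -16) = 16

Second demand — change propagation:
  d1: re-runs because s1 [-9]->[-6, -9, 9, 6, 8]; new result 5.
  d2: re-runs because d1 1->5; new result -5.
  d3: re-runs because d2 -1->-5; new result 2.
  d5: re-runs because d2 -1->-5; new result -2.
  d7: re-runs because d3 -2->2; d5 -1->-2; new result -4.
  d10: re-runs because d7 2->-4; new result -32.
  d12: re-runs because d10 16->-32; new result 32.
  d13: re-runs because d12 16->32; new result -32.
  d15: re-runs because d12 16->32; d13 -16->-32; new result 32.

Run set: d1, d2, d3, d5, d7, d10, d12, d13, d15 (9 run).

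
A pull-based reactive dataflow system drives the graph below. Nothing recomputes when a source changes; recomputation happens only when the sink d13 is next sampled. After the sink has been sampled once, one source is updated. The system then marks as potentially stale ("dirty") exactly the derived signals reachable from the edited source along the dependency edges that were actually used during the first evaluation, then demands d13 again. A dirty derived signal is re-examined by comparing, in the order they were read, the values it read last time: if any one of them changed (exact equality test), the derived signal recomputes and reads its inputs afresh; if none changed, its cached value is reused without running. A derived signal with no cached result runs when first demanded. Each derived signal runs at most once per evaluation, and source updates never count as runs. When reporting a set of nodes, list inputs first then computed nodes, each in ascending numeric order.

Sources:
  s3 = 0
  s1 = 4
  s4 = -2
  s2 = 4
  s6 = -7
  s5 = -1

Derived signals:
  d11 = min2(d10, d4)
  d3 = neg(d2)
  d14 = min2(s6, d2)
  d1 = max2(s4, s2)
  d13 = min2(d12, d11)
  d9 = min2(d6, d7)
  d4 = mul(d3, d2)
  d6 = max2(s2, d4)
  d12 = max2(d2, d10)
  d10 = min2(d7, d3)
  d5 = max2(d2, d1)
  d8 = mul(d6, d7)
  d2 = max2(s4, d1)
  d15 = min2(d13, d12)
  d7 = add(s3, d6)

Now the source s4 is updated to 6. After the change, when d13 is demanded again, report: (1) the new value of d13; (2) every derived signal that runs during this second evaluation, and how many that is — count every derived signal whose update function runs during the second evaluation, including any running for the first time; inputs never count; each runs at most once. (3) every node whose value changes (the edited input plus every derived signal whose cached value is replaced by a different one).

First evaluation (everything demanded from the output):
  d1 = max2(-2, 4) = 4
  d2 = max2(-2, 4) = 4
  d3 = neg(4) = -4
  d4 = mul(-4, 4) = -16
  d6 = max2(4, -16) = 4
  d7 = add(0, 4) = 4
  d10 = min2(4, -4) = -4
  d11 = min2(-4, -16) = -16
  d12 = max2(4, -4) = 4
  d13 = min2(4, -16) = -16

Propagation after the edit:
  d1: runs — s4 -2->6; result 6.
  d2: runs — s4 -2->6; d1 4->6; result 6.
  d3: runs — d2 4->6; result -6.
  d4: runs — d3 -4->-6; d2 4->6; result -36.
  d6: runs — d4 -16->-36; result 4 (same value as before).
  d7: checked — values it read are unchanged (s3 unchanged, d6 unchanged); reused cached 4 without running.
  d10: runs — d3 -4->-6; result -6.
  d11: runs — d10 -4->-6; d4 -16->-36; result -36.
  d12: runs — d2 4->6; d10 -4->-6; result 6.
  d13: runs — d12 4->6; d11 -16->-36; result -36.

Key observation: the cutoff stops propagation at d7 — its inputs' values are unchanged, so it reuses its cache.

New value of d13: -36.
Derived signals that run: d1, d2, d3, d4, d6, d10, d11, d12, d13 — 9 in total.
Values that change: s4, d1, d2, d3, d4, d10, d11, d12, d13.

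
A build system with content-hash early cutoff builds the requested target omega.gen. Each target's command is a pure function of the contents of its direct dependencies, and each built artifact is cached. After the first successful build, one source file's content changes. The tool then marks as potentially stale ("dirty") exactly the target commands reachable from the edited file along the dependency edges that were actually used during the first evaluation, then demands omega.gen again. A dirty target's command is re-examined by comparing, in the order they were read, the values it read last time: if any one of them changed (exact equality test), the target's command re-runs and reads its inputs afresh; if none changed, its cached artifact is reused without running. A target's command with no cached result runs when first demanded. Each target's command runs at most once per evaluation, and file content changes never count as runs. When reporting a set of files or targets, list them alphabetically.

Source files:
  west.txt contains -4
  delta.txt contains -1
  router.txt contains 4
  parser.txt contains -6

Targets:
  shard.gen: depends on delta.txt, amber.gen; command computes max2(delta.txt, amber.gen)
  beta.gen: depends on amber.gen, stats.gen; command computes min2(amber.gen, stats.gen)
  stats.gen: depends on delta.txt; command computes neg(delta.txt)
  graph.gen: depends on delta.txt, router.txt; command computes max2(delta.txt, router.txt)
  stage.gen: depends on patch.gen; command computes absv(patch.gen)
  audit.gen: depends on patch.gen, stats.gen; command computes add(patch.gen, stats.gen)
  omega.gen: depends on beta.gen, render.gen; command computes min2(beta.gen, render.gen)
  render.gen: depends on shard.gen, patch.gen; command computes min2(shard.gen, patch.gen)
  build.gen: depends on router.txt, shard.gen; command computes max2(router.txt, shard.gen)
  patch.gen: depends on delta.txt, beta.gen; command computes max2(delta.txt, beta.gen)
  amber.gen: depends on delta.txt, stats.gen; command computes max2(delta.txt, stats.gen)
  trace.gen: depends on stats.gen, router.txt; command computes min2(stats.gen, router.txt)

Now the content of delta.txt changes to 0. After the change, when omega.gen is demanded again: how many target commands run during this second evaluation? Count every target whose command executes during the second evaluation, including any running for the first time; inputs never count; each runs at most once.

First evaluation (everything demanded from the output):
  stats.gen = neg(-1) = 1
  amber.gen = max2(-1, 1) = 1
  beta.gen = min2(1, 1) = 1
  patch.gen = max2(-1, 1) = 1
  shard.gen = max2(-1, 1) = 1
  render.gen = min2(1, 1) = 1
  omega.gen = min2(1, 1) = 1

Propagation after the edit:
  stats.gen: runs — delta.txt -1->0; result 0.
  amber.gen: runs — delta.txt -1->0; stats.gen 1->0; result 0.
  beta.gen: runs — amber.gen 1->0; stats.gen 1->0; result 0.
  patch.gen: runs — delta.txt -1->0; beta.gen 1->0; result 0.
  shard.gen: runs — delta.txt -1->0; amber.gen 1->0; result 0.
  render.gen: runs — shard.gen 1->0; patch.gen 1->0; result 0.
  omega.gen: runs — beta.gen 1->0; render.gen 1->0; result 0.

Target commands that run: amber.gen, beta.gen, omega.gen, patch.gen, render.gen, shard.gen, stats.gen — 7 in total.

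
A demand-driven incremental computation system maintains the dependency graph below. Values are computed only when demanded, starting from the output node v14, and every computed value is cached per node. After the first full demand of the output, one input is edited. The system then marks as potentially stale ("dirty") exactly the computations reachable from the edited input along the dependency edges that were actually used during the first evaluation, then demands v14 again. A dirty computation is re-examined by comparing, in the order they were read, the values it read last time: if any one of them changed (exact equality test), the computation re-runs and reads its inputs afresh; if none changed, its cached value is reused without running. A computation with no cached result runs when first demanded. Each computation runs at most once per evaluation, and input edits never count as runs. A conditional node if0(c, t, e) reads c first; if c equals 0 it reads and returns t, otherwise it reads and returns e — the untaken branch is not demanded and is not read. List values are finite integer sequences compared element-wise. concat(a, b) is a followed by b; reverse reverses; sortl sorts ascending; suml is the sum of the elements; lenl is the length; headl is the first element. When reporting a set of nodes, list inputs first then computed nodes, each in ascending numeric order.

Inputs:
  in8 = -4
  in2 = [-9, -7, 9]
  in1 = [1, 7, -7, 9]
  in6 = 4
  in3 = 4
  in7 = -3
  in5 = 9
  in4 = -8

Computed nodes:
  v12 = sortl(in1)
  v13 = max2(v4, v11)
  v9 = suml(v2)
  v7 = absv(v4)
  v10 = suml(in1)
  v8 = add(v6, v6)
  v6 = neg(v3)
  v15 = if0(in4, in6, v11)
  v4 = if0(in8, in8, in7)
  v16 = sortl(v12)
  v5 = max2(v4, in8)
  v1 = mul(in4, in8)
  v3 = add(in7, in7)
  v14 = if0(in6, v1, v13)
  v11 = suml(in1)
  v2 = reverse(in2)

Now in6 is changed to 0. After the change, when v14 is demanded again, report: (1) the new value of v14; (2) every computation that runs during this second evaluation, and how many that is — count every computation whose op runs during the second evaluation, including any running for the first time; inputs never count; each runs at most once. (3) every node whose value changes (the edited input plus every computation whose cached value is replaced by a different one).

First evaluation (everything demanded from the output):
  v4 = if0(in8=-4 -> else branch in7) = -3
  v11 = suml([1, 7, -7, 9]) = 10
  v13 = max2(-3, 10) = 10
  v14 = if0(in6=4 -> else branch v13) = 10

Propagation after the edit:
  v1: demanded for the first time — runs, produces 32.
  v14: runs — in6 4->0; result 32.

Key observation: a condition flipped, so demand reaches new nodes — v1 runs for the first time.

New value of v14: 32.
Computations that run: v1, v14 — 2 in total.
Values that change: in6, v14.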